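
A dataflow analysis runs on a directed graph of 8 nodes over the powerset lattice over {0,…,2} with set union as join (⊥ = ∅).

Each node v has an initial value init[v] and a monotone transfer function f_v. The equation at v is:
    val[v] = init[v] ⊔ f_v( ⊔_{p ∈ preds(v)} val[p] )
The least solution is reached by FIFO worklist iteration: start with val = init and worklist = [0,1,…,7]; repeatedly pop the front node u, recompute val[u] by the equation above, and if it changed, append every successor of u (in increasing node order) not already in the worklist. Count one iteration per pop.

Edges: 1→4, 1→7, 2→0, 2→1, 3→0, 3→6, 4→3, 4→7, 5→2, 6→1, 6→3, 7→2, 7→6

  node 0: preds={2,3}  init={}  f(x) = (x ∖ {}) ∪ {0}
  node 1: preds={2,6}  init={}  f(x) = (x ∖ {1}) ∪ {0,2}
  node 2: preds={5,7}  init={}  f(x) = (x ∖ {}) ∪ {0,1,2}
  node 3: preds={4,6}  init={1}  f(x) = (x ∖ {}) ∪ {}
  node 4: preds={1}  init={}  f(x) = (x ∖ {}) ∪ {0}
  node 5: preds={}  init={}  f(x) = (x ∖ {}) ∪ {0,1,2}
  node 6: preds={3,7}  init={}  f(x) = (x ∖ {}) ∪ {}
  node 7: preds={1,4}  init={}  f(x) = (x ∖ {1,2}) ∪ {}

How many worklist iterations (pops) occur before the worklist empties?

Worklist (16 pops):
  #1 pop 0: in={1} → {0,1} (was {}); enqueue []
  #2 pop 1: in={} → {0,2} (was {}); enqueue []
  #3 pop 2: in={} → {0,1,2} (was {}); enqueue [0,1]
  #4 pop 3: in={} → {1} (no change)
  #5 pop 4: in={0,2} → {0,2} (was {}); enqueue [3]
  #6 pop 5: in={} → {0,1,2} (was {}); enqueue [2]
  #7 pop 6: in={1} → {1} (was {}); enqueue []
  #8 pop 7: in={0,2} → {0} (was {}); enqueue [6]
  #9 pop 0: in={0,1,2} → {0,1,2} (was {0,1}); enqueue []
  #10 pop 1: in={0,1,2} → {0,2} (no change)
  #11 pop 3: in={0,1,2} → {0,1,2} (was {1}); enqueue [0]
  #12 pop 2: in={0,1,2} → {0,1,2} (no change)
  #13 pop 6: in={0,1,2} → {0,1,2} (was {1}); enqueue [1,3]
  #14 pop 0: in={0,1,2} → {0,1,2} (no change)
  #15 pop 1: in={0,1,2} → {0,2} (no change)
  #16 pop 3: in={0,1,2} → {0,1,2} (no change)

Fixpoint:
  val[0] = {0,1,2}
  val[1] = {0,2}
  val[2] = {0,1,2}
  val[3] = {0,1,2}
  val[4] = {0,2}
  val[5] = {0,1,2}
  val[6] = {0,1,2}
  val[7] = {0}

16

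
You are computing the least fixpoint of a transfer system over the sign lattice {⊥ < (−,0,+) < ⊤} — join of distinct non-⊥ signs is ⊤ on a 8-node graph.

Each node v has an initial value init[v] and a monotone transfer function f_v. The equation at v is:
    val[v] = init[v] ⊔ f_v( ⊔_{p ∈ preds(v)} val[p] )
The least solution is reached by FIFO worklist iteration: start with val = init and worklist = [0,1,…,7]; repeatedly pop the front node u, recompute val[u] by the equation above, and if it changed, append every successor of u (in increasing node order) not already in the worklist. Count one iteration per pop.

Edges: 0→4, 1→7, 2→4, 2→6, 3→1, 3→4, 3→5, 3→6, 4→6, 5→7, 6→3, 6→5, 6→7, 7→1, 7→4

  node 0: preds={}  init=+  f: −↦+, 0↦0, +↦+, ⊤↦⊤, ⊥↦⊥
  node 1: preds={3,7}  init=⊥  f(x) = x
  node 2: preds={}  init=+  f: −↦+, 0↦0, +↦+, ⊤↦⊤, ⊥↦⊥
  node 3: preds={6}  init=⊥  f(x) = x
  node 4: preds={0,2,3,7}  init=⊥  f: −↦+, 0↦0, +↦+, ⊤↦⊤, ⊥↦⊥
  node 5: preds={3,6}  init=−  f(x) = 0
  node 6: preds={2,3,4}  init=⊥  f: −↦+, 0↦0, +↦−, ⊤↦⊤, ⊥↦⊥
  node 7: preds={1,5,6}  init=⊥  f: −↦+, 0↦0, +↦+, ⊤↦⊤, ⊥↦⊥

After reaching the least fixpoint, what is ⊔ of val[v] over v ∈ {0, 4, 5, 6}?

Iteration log — 19 steps:
  step 1. node 0  ⊔preds=⊥  new=+  stable
  step 2. node 1  ⊔preds=⊥  new=⊥  stable
  step 3. node 2  ⊔preds=⊥  new=+  stable
  step 4. node 3  ⊔preds=⊥  new=⊥  stable
  step 5. node 4  ⊔preds=+  new=+  old=⊥  +wl: 
  step 6. node 5  ⊔preds=⊥  new=⊤  old=−  +wl: 
  step 7. node 6  ⊔preds=+  new=−  old=⊥  +wl: 3,5
  step 8. node 7  ⊔preds=⊤  new=⊤  old=⊥  +wl: 1,4
  step 9. node 3  ⊔preds=−  new=−  old=⊥  +wl: 6
  step 10. node 5  ⊔preds=−  new=⊤  stable
  step 11. node 1  ⊔preds=⊤  new=⊤  old=⊥  +wl: 7
  step 12. node 4  ⊔preds=⊤  new=⊤  old=+  +wl: 
  step 13. node 6  ⊔preds=⊤  new=⊤  old=−  +wl: 3,5
  step 14. node 7  ⊔preds=⊤  new=⊤  stable
  step 15. node 3  ⊔preds=⊤  new=⊤  old=−  +wl: 1,4,6
  step 16. node 5  ⊔preds=⊤  new=⊤  stable
  step 17. node 1  ⊔preds=⊤  new=⊤  stable
  step 18. node 4  ⊔preds=⊤  new=⊤  stable
  step 19. node 6  ⊔preds=⊤  new=⊤  stable

Least fixpoint reached:
  node 0: +
  node 1: ⊤
  node 2: +
  node 3: ⊤
  node 4: ⊤
  node 5: ⊤
  node 6: ⊤
  node 7: ⊤

⊤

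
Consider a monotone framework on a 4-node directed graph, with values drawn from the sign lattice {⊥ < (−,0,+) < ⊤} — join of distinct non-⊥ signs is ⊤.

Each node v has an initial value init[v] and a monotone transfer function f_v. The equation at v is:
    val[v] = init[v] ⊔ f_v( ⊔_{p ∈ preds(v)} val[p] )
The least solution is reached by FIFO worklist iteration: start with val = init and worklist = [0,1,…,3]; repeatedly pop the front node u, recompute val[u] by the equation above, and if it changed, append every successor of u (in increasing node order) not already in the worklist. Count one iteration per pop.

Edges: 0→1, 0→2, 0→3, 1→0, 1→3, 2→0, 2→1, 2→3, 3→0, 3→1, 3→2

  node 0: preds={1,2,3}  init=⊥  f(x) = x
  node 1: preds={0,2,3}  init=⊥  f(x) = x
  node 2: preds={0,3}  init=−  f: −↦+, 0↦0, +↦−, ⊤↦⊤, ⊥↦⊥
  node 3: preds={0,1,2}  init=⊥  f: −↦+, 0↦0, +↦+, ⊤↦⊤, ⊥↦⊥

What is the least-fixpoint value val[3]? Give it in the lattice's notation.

⊤

Trace (9 dequeues):
  [1] u=0 | in − | out − | prev ⊥ | push {}
  [2] u=1 | in − | out − | prev ⊥ | push {0}
  [3] u=2 | in − | out ⊤ | prev − | push {1}
  [4] u=3 | in ⊤ | out ⊤ | prev ⊥ | push {2}
  [5] u=0 | in ⊤ | out ⊤ | prev − | push {3}
  [6] u=1 | in ⊤ | out ⊤ | prev − | push {0}
  [7] u=2 | in ⊤ | out ⊤ | ==
  [8] u=3 | in ⊤ | out ⊤ | ==
  [9] u=0 | in ⊤ | out ⊤ | ==

Converged values:
  [0] ⊤
  [1] ⊤
  [2] ⊤
  [3] ⊤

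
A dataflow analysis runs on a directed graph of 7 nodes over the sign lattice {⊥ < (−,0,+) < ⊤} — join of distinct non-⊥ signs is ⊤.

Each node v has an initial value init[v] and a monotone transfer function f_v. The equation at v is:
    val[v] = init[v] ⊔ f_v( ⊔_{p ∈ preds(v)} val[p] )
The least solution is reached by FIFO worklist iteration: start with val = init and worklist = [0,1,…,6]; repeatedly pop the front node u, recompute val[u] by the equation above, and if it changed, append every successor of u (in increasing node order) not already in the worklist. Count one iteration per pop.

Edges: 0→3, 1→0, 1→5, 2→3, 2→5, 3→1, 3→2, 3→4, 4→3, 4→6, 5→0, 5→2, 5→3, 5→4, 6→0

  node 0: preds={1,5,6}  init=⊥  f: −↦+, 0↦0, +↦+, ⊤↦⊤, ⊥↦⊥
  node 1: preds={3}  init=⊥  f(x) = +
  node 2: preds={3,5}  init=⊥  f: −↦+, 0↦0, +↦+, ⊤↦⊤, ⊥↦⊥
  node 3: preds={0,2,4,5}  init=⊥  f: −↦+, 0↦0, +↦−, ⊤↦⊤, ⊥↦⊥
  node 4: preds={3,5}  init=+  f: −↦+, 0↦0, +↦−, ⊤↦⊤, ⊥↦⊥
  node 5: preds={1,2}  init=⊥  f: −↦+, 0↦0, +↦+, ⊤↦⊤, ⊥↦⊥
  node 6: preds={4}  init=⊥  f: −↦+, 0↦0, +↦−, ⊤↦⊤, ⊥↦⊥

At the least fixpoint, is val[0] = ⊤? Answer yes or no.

yes

Iteration log — 19 steps:
  step 1. node 0  ⊔preds=⊥  new=⊥  stable
  step 2. node 1  ⊔preds=⊥  new=+  old=⊥  +wl: 0
  step 3. node 2  ⊔preds=⊥  new=⊥  stable
  step 4. node 3  ⊔preds=+  new=−  old=⊥  +wl: 1,2
  step 5. node 4  ⊔preds=−  new=+  stable
  step 6. node 5  ⊔preds=+  new=+  old=⊥  +wl: 3,4
  step 7. node 6  ⊔preds=+  new=−  old=⊥  +wl: 
  step 8. node 0  ⊔preds=⊤  new=⊤  old=⊥  +wl: 
  step 9. node 1  ⊔preds=−  new=+  stable
  step 10. node 2  ⊔preds=⊤  new=⊤  old=⊥  +wl: 5
  step 11. node 3  ⊔preds=⊤  new=⊤  old=−  +wl: 1,2
  step 12. node 4  ⊔preds=⊤  new=⊤  old=+  +wl: 3,6
  step 13. node 5  ⊔preds=⊤  new=⊤  old=+  +wl: 0,4
  step 14. node 1  ⊔preds=⊤  new=+  stable
  step 15. node 2  ⊔preds=⊤  new=⊤  stable
  step 16. node 3  ⊔preds=⊤  new=⊤  stable
  step 17. node 6  ⊔preds=⊤  new=⊤  old=−  +wl: 
  step 18. node 0  ⊔preds=⊤  new=⊤  stable
  step 19. node 4  ⊔preds=⊤  new=⊤  stable

Least fixpoint reached:
  node 0: ⊤
  node 1: +
  node 2: ⊤
  node 3: ⊤
  node 4: ⊤
  node 5: ⊤
  node 6: ⊤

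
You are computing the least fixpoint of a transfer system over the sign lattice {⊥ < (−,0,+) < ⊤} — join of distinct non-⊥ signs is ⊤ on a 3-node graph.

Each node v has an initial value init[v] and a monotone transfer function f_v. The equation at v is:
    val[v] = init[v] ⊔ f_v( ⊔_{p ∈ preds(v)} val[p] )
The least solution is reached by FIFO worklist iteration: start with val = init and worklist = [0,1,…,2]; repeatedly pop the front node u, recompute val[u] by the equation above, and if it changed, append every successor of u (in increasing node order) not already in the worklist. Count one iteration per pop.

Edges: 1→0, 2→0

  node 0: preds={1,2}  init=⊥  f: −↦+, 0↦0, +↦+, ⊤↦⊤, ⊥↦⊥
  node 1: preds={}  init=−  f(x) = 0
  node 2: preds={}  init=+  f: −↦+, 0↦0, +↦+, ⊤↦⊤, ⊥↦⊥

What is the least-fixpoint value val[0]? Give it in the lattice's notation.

⊤

Worklist (4 pops):
  #1 pop 0: in=⊤ → ⊤ (was ⊥); enqueue []
  #2 pop 1: in=⊥ → ⊤ (was −); enqueue [0]
  #3 pop 2: in=⊥ → + (no change)
  #4 pop 0: in=⊤ → ⊤ (no change)

Fixpoint:
  val[0] = ⊤
  val[1] = ⊤
  val[2] = +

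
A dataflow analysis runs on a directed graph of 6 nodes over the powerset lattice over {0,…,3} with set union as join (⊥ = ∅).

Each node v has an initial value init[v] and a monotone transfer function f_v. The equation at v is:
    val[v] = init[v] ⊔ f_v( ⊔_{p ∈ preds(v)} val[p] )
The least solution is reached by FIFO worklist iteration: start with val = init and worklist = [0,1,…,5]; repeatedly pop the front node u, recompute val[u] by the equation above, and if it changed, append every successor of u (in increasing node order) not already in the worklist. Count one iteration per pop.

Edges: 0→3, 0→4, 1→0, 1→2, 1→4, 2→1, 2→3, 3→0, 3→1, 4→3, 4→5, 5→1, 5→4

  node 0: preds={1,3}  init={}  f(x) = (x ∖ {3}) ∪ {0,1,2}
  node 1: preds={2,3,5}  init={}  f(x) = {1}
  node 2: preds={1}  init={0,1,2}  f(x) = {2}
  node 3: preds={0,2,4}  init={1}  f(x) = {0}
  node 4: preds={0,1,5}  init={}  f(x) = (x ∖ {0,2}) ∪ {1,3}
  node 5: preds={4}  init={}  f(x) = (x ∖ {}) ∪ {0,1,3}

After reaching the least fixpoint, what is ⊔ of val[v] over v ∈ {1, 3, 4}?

Worklist (10 pops):
  #1 pop 0: in={1} → {0,1,2} (was {}); enqueue []
  #2 pop 1: in={0,1,2} → {1} (was {}); enqueue [0]
  #3 pop 2: in={1} → {0,1,2} (no change)
  #4 pop 3: in={0,1,2} → {0,1} (was {1}); enqueue [1]
  #5 pop 4: in={0,1,2} → {1,3} (was {}); enqueue [3]
  #6 pop 5: in={1,3} → {0,1,3} (was {}); enqueue [4]
  #7 pop 0: in={0,1} → {0,1,2} (no change)
  #8 pop 1: in={0,1,2,3} → {1} (no change)
  #9 pop 3: in={0,1,2,3} → {0,1} (no change)
  #10 pop 4: in={0,1,2,3} → {1,3} (no change)

Fixpoint:
  val[0] = {0,1,2}
  val[1] = {1}
  val[2] = {0,1,2}
  val[3] = {0,1}
  val[4] = {1,3}
  val[5] = {0,1,3}

{0,1,3}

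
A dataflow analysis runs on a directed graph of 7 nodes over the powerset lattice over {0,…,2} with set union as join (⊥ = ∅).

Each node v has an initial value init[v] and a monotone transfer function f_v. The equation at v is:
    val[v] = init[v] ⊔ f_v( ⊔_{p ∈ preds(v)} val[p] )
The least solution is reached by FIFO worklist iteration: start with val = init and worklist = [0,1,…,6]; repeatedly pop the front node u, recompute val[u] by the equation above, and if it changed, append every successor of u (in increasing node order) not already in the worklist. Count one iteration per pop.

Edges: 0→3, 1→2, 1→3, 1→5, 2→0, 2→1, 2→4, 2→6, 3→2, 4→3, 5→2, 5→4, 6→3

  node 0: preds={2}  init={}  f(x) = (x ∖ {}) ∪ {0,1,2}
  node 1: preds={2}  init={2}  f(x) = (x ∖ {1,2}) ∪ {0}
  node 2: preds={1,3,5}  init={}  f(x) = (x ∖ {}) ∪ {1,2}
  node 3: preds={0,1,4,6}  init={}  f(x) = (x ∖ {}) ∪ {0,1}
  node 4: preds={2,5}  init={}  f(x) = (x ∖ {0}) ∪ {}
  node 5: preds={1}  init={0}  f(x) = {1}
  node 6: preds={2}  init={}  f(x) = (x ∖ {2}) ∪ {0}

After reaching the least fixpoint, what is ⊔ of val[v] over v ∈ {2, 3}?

{0,1,2}

Trace (12 dequeues):
  [1] u=0 | in {} | out {0,1,2} | prev {} | push {}
  [2] u=1 | in {} | out {0,2} | prev {2} | push {}
  [3] u=2 | in {0,2} | out {0,1,2} | prev {} | push {0,1}
  [4] u=3 | in {0,1,2} | out {0,1,2} | prev {} | push {2}
  [5] u=4 | in {0,1,2} | out {1,2} | prev {} | push {3}
  [6] u=5 | in {0,2} | out {0,1} | prev {0} | push {4}
  [7] u=6 | in {0,1,2} | out {0,1} | prev {} | push {}
  [8] u=0 | in {0,1,2} | out {0,1,2} | ==
  [9] u=1 | in {0,1,2} | out {0,2} | ==
  [10] u=2 | in {0,1,2} | out {0,1,2} | ==
  [11] u=3 | in {0,1,2} | out {0,1,2} | ==
  [12] u=4 | in {0,1,2} | out {1,2} | ==

Converged values:
  [0] {0,1,2}
  [1] {0,2}
  [2] {0,1,2}
  [3] {0,1,2}
  [4] {1,2}
  [5] {0,1}
  [6] {0,1}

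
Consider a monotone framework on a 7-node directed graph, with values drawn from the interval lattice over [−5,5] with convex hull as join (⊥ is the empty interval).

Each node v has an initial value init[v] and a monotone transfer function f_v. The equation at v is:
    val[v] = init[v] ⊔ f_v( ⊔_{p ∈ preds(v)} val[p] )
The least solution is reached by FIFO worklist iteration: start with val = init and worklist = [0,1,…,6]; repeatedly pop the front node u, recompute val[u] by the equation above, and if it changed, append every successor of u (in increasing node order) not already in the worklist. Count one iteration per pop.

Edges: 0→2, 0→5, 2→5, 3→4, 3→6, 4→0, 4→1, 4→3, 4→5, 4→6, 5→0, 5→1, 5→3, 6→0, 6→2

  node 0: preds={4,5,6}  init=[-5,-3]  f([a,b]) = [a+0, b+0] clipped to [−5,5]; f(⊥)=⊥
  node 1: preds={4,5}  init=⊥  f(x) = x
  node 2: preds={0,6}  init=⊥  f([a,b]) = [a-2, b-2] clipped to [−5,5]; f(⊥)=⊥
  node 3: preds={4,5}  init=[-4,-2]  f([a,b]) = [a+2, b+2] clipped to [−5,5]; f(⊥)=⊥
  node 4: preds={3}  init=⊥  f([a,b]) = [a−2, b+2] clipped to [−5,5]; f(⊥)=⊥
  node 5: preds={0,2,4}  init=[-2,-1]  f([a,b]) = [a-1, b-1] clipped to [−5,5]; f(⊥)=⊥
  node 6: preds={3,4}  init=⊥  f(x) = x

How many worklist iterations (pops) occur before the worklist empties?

Iteration log — 23 steps:
  step 1. node 0  ⊔preds=[-2,-1]  new=[-5,-1]  old=[-5,-3]  +wl: 
  step 2. node 1  ⊔preds=[-2,-1]  new=[-2,-1]  old=⊥  +wl: 
  step 3. node 2  ⊔preds=[-5,-1]  new=[-5,-3]  old=⊥  +wl: 
  step 4. node 3  ⊔preds=[-2,-1]  new=[-4,1]  old=[-4,-2]  +wl: 
  step 5. node 4  ⊔preds=[-4,1]  new=[-5,3]  old=⊥  +wl: 0,1,3
  step 6. node 5  ⊔preds=[-5,3]  new=[-5,2]  old=[-2,-1]  +wl: 
  step 7. node 6  ⊔preds=[-5,3]  new=[-5,3]  old=⊥  +wl: 2
  step 8. node 0  ⊔preds=[-5,3]  new=[-5,3]  old=[-5,-1]  +wl: 5
  step 9. node 1  ⊔preds=[-5,3]  new=[-5,3]  old=[-2,-1]  +wl: 
  step 10. node 3  ⊔preds=[-5,3]  new=[-4,5]  old=[-4,1]  +wl: 4,6
  step 11. node 2  ⊔preds=[-5,3]  new=[-5,1]  old=[-5,-3]  +wl: 
  step 12. node 5  ⊔preds=[-5,3]  new=[-5,2]  stable
  step 13. node 4  ⊔preds=[-4,5]  new=[-5,5]  old=[-5,3]  +wl: 0,1,3,5
  step 14. node 6  ⊔preds=[-5,5]  new=[-5,5]  old=[-5,3]  +wl: 2
  step 15. node 0  ⊔preds=[-5,5]  new=[-5,5]  old=[-5,3]  +wl: 
  step 16. node 1  ⊔preds=[-5,5]  new=[-5,5]  old=[-5,3]  +wl: 
  step 17. node 3  ⊔preds=[-5,5]  new=[-4,5]  stable
  step 18. node 5  ⊔preds=[-5,5]  new=[-5,4]  old=[-5,2]  +wl: 0,1,3
  step 19. node 2  ⊔preds=[-5,5]  new=[-5,3]  old=[-5,1]  +wl: 5
  step 20. node 0  ⊔preds=[-5,5]  new=[-5,5]  stable
  step 21. node 1  ⊔preds=[-5,5]  new=[-5,5]  stable
  step 22. node 3  ⊔preds=[-5,5]  new=[-4,5]  stable
  step 23. node 5  ⊔preds=[-5,5]  new=[-5,4]  stable

Least fixpoint reached:
  node 0: [-5,5]
  node 1: [-5,5]
  node 2: [-5,3]
  node 3: [-4,5]
  node 4: [-5,5]
  node 5: [-5,4]
  node 6: [-5,5]

23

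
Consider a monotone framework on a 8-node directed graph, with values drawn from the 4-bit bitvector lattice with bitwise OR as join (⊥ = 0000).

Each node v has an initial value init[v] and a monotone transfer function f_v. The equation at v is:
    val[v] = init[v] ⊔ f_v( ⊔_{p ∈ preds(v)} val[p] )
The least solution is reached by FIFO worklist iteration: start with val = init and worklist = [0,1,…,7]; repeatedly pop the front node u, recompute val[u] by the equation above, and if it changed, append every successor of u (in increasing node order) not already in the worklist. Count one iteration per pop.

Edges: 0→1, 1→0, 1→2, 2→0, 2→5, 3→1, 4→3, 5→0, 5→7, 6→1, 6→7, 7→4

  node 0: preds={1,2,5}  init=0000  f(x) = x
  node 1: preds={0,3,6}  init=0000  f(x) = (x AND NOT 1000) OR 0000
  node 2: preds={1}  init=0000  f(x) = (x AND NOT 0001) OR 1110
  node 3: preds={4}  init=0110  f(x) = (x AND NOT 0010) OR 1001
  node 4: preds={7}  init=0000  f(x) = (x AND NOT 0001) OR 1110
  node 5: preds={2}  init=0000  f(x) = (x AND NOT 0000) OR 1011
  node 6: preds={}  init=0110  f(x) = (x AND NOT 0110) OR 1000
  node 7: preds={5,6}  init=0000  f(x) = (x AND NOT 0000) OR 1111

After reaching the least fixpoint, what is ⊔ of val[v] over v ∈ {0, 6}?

Iteration log — 14 steps:
  step 1. node 0  ⊔preds=0000  new=0000  stable
  step 2. node 1  ⊔preds=0110  new=0110  old=0000  +wl: 0
  step 3. node 2  ⊔preds=0110  new=1110  old=0000  +wl: 
  step 4. node 3  ⊔preds=0000  new=1111  old=0110  +wl: 1
  step 5. node 4  ⊔preds=0000  new=1110  old=0000  +wl: 3
  step 6. node 5  ⊔preds=1110  new=1111  old=0000  +wl: 
  step 7. node 6  ⊔preds=0000  new=1110  old=0110  +wl: 
  step 8. node 7  ⊔preds=1111  new=1111  old=0000  +wl: 4
  step 9. node 0  ⊔preds=1111  new=1111  old=0000  +wl: 
  step 10. node 1  ⊔preds=1111  new=0111  old=0110  +wl: 0,2
  step 11. node 3  ⊔preds=1110  new=1111  stable
  step 12. node 4  ⊔preds=1111  new=1110  stable
  step 13. node 0  ⊔preds=1111  new=1111  stable
  step 14. node 2  ⊔preds=0111  new=1110  stable

Least fixpoint reached:
  node 0: 1111
  node 1: 0111
  node 2: 1110
  node 3: 1111
  node 4: 1110
  node 5: 1111
  node 6: 1110
  node 7: 1111

1111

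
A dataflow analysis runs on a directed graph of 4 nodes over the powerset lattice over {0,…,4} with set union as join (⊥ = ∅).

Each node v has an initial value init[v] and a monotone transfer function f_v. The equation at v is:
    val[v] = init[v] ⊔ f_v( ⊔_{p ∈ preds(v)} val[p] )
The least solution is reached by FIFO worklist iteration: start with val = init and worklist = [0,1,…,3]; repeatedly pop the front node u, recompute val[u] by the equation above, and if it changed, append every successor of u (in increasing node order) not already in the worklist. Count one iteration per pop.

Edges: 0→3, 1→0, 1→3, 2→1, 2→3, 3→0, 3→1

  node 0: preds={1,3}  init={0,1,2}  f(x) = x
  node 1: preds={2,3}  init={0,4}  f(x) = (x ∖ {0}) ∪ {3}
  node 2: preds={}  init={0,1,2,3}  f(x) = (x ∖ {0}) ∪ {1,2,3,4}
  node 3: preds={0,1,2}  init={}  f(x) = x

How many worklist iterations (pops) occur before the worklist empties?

7

Iteration log — 7 steps:
  step 1. node 0  ⊔preds={0,4}  new={0,1,2,4}  old={0,1,2}  +wl: 
  step 2. node 1  ⊔preds={0,1,2,3}  new={0,1,2,3,4}  old={0,4}  +wl: 0
  step 3. node 2  ⊔preds={}  new={0,1,2,3,4}  old={0,1,2,3}  +wl: 1
  step 4. node 3  ⊔preds={0,1,2,3,4}  new={0,1,2,3,4}  old={}  +wl: 
  step 5. node 0  ⊔preds={0,1,2,3,4}  new={0,1,2,3,4}  old={0,1,2,4}  +wl: 3
  step 6. node 1  ⊔preds={0,1,2,3,4}  new={0,1,2,3,4}  stable
  step 7. node 3  ⊔preds={0,1,2,3,4}  new={0,1,2,3,4}  stable

Least fixpoint reached:
  node 0: {0,1,2,3,4}
  node 1: {0,1,2,3,4}
  node 2: {0,1,2,3,4}
  node 3: {0,1,2,3,4}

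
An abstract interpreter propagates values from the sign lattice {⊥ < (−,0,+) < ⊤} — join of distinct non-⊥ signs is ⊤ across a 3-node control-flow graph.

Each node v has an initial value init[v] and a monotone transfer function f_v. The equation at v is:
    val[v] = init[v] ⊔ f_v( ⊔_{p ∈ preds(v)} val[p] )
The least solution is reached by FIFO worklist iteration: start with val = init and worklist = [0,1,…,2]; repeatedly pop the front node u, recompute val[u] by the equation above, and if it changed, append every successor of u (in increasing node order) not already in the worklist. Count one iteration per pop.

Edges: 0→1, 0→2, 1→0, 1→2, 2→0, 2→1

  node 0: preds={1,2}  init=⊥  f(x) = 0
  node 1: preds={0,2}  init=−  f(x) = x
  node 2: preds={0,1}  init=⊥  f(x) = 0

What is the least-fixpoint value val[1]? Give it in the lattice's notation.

⊤

Worklist (5 pops):
  #1 pop 0: in=− → 0 (was ⊥); enqueue []
  #2 pop 1: in=0 → ⊤ (was −); enqueue [0]
  #3 pop 2: in=⊤ → 0 (was ⊥); enqueue [1]
  #4 pop 0: in=⊤ → 0 (no change)
  #5 pop 1: in=0 → ⊤ (no change)

Fixpoint:
  val[0] = 0
  val[1] = ⊤
  val[2] = 0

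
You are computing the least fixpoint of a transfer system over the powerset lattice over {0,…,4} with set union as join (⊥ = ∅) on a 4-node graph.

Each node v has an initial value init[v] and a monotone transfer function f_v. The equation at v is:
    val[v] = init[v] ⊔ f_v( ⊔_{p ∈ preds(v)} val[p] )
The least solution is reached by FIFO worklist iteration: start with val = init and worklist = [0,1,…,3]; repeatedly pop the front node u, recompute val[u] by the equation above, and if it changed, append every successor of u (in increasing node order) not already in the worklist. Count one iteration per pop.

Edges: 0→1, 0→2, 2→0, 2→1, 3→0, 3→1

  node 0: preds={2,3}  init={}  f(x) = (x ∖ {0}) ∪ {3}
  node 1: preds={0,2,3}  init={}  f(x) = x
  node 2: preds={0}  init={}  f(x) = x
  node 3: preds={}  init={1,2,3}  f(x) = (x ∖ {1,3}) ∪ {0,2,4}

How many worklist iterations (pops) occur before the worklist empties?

Worklist (9 pops):
  #1 pop 0: in={1,2,3} → {1,2,3} (was {}); enqueue []
  #2 pop 1: in={1,2,3} → {1,2,3} (was {}); enqueue []
  #3 pop 2: in={1,2,3} → {1,2,3} (was {}); enqueue [0,1]
  #4 pop 3: in={} → {0,1,2,3,4} (was {1,2,3}); enqueue []
  #5 pop 0: in={0,1,2,3,4} → {1,2,3,4} (was {1,2,3}); enqueue [2]
  #6 pop 1: in={0,1,2,3,4} → {0,1,2,3,4} (was {1,2,3}); enqueue []
  #7 pop 2: in={1,2,3,4} → {1,2,3,4} (was {1,2,3}); enqueue [0,1]
  #8 pop 0: in={0,1,2,3,4} → {1,2,3,4} (no change)
  #9 pop 1: in={0,1,2,3,4} → {0,1,2,3,4} (no change)

Fixpoint:
  val[0] = {1,2,3,4}
  val[1] = {0,1,2,3,4}
  val[2] = {1,2,3,4}
  val[3] = {0,1,2,3,4}

9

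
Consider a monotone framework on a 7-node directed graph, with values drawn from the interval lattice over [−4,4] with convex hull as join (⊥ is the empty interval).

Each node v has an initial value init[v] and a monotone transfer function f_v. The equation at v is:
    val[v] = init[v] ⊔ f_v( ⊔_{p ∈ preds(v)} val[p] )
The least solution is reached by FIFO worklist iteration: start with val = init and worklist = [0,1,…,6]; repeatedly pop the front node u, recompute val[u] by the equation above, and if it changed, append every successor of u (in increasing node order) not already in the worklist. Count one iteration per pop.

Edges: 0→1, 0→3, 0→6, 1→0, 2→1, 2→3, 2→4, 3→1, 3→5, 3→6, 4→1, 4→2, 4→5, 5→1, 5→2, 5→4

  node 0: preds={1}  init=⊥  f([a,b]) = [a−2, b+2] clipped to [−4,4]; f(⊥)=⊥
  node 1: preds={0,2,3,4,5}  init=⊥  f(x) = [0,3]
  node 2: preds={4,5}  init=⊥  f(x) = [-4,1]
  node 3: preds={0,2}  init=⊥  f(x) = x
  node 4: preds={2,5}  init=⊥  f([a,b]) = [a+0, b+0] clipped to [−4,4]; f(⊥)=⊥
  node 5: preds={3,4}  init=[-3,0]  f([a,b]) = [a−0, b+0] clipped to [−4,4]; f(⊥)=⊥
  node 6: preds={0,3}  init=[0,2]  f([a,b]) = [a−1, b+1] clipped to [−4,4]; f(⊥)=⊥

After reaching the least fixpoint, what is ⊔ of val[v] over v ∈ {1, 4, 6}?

[-4,4]

Worklist (21 pops):
  #1 pop 0: in=⊥ → ⊥ (no change)
  #2 pop 1: in=[-3,0] → [0,3] (was ⊥); enqueue [0]
  #3 pop 2: in=[-3,0] → [-4,1] (was ⊥); enqueue [1]
  #4 pop 3: in=[-4,1] → [-4,1] (was ⊥); enqueue []
  #5 pop 4: in=[-4,1] → [-4,1] (was ⊥); enqueue [2]
  #6 pop 5: in=[-4,1] → [-4,1] (was [-3,0]); enqueue [4]
  #7 pop 6: in=[-4,1] → [-4,2] (was [0,2]); enqueue []
  #8 pop 0: in=[0,3] → [-2,4] (was ⊥); enqueue [3,6]
  #9 pop 1: in=[-4,4] → [0,3] (no change)
  #10 pop 2: in=[-4,1] → [-4,1] (no change)
  #11 pop 4: in=[-4,1] → [-4,1] (no change)
  #12 pop 3: in=[-4,4] → [-4,4] (was [-4,1]); enqueue [1,5]
  #13 pop 6: in=[-4,4] → [-4,4] (was [-4,2]); enqueue []
  #14 pop 1: in=[-4,4] → [0,3] (no change)
  #15 pop 5: in=[-4,4] → [-4,4] (was [-4,1]); enqueue [1,2,4]
  #16 pop 1: in=[-4,4] → [0,3] (no change)
  #17 pop 2: in=[-4,4] → [-4,1] (no change)
  #18 pop 4: in=[-4,4] → [-4,4] (was [-4,1]); enqueue [1,2,5]
  #19 pop 1: in=[-4,4] → [0,3] (no change)
  #20 pop 2: in=[-4,4] → [-4,1] (no change)
  #21 pop 5: in=[-4,4] → [-4,4] (no change)

Fixpoint:
  val[0] = [-2,4]
  val[1] = [0,3]
  val[2] = [-4,1]
  val[3] = [-4,4]
  val[4] = [-4,4]
  val[5] = [-4,4]
  val[6] = [-4,4]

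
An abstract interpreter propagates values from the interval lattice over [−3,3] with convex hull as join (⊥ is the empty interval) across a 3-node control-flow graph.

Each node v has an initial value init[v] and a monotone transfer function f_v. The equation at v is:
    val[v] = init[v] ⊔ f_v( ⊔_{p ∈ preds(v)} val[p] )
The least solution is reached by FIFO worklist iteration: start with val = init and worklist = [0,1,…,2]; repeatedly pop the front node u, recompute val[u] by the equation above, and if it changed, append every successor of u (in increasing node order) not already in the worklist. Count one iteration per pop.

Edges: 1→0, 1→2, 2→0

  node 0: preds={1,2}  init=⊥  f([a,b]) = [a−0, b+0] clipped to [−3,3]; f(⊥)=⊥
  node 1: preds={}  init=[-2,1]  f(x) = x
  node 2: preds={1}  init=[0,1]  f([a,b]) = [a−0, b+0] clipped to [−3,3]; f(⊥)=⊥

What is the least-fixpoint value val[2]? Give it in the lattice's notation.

Worklist (4 pops):
  #1 pop 0: in=[-2,1] → [-2,1] (was ⊥); enqueue []
  #2 pop 1: in=⊥ → [-2,1] (no change)
  #3 pop 2: in=[-2,1] → [-2,1] (was [0,1]); enqueue [0]
  #4 pop 0: in=[-2,1] → [-2,1] (no change)

Fixpoint:
  val[0] = [-2,1]
  val[1] = [-2,1]
  val[2] = [-2,1]

[-2,1]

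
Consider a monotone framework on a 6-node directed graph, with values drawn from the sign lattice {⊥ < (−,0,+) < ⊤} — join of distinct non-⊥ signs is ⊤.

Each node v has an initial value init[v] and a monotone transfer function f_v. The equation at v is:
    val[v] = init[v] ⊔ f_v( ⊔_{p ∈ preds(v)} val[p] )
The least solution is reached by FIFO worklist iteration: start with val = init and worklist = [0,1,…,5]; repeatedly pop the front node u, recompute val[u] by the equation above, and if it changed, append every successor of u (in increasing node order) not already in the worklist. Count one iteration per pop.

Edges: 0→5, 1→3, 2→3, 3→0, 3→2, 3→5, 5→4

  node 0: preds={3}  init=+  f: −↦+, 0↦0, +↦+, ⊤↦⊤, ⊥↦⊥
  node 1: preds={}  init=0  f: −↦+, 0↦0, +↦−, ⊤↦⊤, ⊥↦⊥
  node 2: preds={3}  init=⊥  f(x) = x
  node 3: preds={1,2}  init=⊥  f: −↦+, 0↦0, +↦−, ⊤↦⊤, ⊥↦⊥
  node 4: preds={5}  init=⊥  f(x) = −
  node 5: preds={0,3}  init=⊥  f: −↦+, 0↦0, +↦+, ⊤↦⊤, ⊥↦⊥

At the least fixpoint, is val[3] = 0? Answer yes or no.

yes

Trace (11 dequeues):
  [1] u=0 | in ⊥ | out + | ==
  [2] u=1 | in ⊥ | out 0 | ==
  [3] u=2 | in ⊥ | out ⊥ | ==
  [4] u=3 | in 0 | out 0 | prev ⊥ | push {0,2}
  [5] u=4 | in ⊥ | out − | prev ⊥ | push {}
  [6] u=5 | in ⊤ | out ⊤ | prev ⊥ | push {4}
  [7] u=0 | in 0 | out ⊤ | prev + | push {5}
  [8] u=2 | in 0 | out 0 | prev ⊥ | push {3}
  [9] u=4 | in ⊤ | out − | ==
  [10] u=5 | in ⊤ | out ⊤ | ==
  [11] u=3 | in 0 | out 0 | ==

Converged values:
  [0] ⊤
  [1] 0
  [2] 0
  [3] 0
  [4] −
  [5] ⊤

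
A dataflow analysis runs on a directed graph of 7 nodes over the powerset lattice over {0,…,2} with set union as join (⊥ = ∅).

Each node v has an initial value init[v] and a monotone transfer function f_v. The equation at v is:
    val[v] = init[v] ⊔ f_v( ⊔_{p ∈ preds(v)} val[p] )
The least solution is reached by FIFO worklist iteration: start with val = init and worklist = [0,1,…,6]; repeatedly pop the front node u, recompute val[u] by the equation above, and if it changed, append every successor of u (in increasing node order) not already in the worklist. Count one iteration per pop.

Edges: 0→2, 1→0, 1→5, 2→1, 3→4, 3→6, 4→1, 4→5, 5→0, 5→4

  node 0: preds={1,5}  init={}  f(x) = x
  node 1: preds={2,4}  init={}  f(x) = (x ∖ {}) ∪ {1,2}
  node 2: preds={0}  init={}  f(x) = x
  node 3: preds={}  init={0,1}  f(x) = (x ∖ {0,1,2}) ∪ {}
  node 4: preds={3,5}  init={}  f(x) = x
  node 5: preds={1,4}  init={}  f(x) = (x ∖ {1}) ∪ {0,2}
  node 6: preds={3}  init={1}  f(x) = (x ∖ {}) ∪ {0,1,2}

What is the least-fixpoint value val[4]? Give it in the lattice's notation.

{0,1,2}

Iteration log — 14 steps:
  step 1. node 0  ⊔preds={}  new={}  stable
  step 2. node 1  ⊔preds={}  new={1,2}  old={}  +wl: 0
  step 3. node 2  ⊔preds={}  new={}  stable
  step 4. node 3  ⊔preds={}  new={0,1}  stable
  step 5. node 4  ⊔preds={0,1}  new={0,1}  old={}  +wl: 1
  step 6. node 5  ⊔preds={0,1,2}  new={0,2}  old={}  +wl: 4
  step 7. node 6  ⊔preds={0,1}  new={0,1,2}  old={1}  +wl: 
  step 8. node 0  ⊔preds={0,1,2}  new={0,1,2}  old={}  +wl: 2
  step 9. node 1  ⊔preds={0,1}  new={0,1,2}  old={1,2}  +wl: 0,5
  step 10. node 4  ⊔preds={0,1,2}  new={0,1,2}  old={0,1}  +wl: 1
  step 11. node 2  ⊔preds={0,1,2}  new={0,1,2}  old={}  +wl: 
  step 12. node 0  ⊔preds={0,1,2}  new={0,1,2}  stable
  step 13. node 5  ⊔preds={0,1,2}  new={0,2}  stable
  step 14. node 1  ⊔preds={0,1,2}  new={0,1,2}  stable

Least fixpoint reached:
  node 0: {0,1,2}
  node 1: {0,1,2}
  node 2: {0,1,2}
  node 3: {0,1}
  node 4: {0,1,2}
  node 5: {0,2}
  node 6: {0,1,2}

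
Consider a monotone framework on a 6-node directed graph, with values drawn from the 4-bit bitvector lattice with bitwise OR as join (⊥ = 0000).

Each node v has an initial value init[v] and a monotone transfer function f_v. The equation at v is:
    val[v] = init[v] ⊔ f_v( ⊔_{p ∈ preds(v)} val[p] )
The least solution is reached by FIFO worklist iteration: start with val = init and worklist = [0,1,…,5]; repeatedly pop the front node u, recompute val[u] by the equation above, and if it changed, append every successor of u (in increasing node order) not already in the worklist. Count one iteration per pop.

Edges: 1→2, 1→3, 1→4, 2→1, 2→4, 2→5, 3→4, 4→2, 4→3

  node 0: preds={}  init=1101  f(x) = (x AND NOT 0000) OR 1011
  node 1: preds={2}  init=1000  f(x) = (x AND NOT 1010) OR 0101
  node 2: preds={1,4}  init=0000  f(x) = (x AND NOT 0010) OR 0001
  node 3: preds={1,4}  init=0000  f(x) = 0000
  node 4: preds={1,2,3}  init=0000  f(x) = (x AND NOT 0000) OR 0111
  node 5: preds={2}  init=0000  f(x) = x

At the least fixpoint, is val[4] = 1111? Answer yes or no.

yes

Trace (9 dequeues):
  [1] u=0 | in 0000 | out 1111 | prev 1101 | push {}
  [2] u=1 | in 0000 | out 1101 | prev 1000 | push {}
  [3] u=2 | in 1101 | out 1101 | prev 0000 | push {1}
  [4] u=3 | in 1101 | out 0000 | ==
  [5] u=4 | in 1101 | out 1111 | prev 0000 | push {2,3}
  [6] u=5 | in 1101 | out 1101 | prev 0000 | push {}
  [7] u=1 | in 1101 | out 1101 | ==
  [8] u=2 | in 1111 | out 1101 | ==
  [9] u=3 | in 1111 | out 0000 | ==

Converged values:
  [0] 1111
  [1] 1101
  [2] 1101
  [3] 0000
  [4] 1111
  [5] 1101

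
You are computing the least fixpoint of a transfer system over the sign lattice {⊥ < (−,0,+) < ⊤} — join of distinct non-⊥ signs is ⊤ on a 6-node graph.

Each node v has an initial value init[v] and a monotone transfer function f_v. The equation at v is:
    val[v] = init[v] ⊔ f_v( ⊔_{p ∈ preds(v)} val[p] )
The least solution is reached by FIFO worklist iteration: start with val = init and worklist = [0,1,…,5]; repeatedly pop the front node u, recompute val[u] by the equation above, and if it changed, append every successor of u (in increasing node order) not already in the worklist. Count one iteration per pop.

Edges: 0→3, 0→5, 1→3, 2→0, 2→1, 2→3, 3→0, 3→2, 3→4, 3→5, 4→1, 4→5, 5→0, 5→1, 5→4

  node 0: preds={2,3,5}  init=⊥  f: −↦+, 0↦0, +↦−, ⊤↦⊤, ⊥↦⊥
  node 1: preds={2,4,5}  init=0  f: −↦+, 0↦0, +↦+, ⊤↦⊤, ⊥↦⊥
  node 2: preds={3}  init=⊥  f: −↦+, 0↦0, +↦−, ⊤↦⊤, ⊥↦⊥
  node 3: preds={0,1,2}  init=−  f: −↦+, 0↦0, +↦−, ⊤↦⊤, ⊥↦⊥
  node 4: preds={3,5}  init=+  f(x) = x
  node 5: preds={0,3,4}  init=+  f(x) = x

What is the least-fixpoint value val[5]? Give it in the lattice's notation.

⊤

Iteration log — 13 steps:
  step 1. node 0  ⊔preds=⊤  new=⊤  old=⊥  +wl: 
  step 2. node 1  ⊔preds=+  new=⊤  old=0  +wl: 
  step 3. node 2  ⊔preds=−  new=+  old=⊥  +wl: 0,1
  step 4. node 3  ⊔preds=⊤  new=⊤  old=−  +wl: 2
  step 5. node 4  ⊔preds=⊤  new=⊤  old=+  +wl: 
  step 6. node 5  ⊔preds=⊤  new=⊤  old=+  +wl: 4
  step 7. node 0  ⊔preds=⊤  new=⊤  stable
  step 8. node 1  ⊔preds=⊤  new=⊤  stable
  step 9. node 2  ⊔preds=⊤  new=⊤  old=+  +wl: 0,1,3
  step 10. node 4  ⊔preds=⊤  new=⊤  stable
  step 11. node 0  ⊔preds=⊤  new=⊤  stable
  step 12. node 1  ⊔preds=⊤  new=⊤  stable
  step 13. node 3  ⊔preds=⊤  new=⊤  stable

Least fixpoint reached:
  node 0: ⊤
  node 1: ⊤
  node 2: ⊤
  node 3: ⊤
  node 4: ⊤
  node 5: ⊤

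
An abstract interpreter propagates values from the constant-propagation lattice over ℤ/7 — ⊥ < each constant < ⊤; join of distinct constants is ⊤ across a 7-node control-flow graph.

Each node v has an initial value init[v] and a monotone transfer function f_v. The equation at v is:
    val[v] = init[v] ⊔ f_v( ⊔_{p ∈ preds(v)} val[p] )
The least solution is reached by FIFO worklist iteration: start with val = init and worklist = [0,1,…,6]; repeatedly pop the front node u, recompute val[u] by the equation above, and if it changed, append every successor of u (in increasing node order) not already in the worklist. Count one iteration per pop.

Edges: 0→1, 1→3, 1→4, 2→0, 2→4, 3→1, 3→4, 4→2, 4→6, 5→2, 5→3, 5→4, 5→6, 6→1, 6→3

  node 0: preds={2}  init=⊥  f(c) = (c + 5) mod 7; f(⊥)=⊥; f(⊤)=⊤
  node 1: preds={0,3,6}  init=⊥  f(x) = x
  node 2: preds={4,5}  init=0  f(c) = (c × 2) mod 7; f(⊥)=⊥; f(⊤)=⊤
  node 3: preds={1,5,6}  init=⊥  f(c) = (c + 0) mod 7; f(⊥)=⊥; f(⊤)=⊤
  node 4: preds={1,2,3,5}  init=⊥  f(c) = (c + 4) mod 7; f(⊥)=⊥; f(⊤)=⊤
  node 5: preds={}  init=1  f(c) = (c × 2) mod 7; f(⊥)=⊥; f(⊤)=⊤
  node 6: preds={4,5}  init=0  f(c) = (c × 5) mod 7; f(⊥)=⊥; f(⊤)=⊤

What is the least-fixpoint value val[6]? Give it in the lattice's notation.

Iteration log — 11 steps:
  step 1. node 0  ⊔preds=0  new=5  old=⊥  +wl: 
  step 2. node 1  ⊔preds=⊤  new=⊤  old=⊥  +wl: 
  step 3. node 2  ⊔preds=1  new=⊤  old=0  +wl: 0
  step 4. node 3  ⊔preds=⊤  new=⊤  old=⊥  +wl: 1
  step 5. node 4  ⊔preds=⊤  new=⊤  old=⊥  +wl: 2
  step 6. node 5  ⊔preds=⊥  new=1  stable
  step 7. node 6  ⊔preds=⊤  new=⊤  old=0  +wl: 3
  step 8. node 0  ⊔preds=⊤  new=⊤  old=5  +wl: 
  step 9. node 1  ⊔preds=⊤  new=⊤  stable
  step 10. node 2  ⊔preds=⊤  new=⊤  stable
  step 11. node 3  ⊔preds=⊤  new=⊤  stable

Least fixpoint reached:
  node 0: ⊤
  node 1: ⊤
  node 2: ⊤
  node 3: ⊤
  node 4: ⊤
  node 5: 1
  node 6: ⊤

⊤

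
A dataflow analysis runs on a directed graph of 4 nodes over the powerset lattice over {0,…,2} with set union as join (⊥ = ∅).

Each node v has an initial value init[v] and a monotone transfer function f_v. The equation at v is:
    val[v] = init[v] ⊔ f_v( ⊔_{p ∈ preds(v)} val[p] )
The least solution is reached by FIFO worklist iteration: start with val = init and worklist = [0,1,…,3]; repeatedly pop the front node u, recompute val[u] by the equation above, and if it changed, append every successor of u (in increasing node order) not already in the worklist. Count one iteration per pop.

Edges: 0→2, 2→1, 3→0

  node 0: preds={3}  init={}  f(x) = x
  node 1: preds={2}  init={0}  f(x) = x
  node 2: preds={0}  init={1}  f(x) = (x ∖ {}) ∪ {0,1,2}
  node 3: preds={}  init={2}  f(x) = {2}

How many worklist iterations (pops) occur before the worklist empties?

5

Trace (5 dequeues):
  [1] u=0 | in {2} | out {2} | prev {} | push {}
  [2] u=1 | in {1} | out {0,1} | prev {0} | push {}
  [3] u=2 | in {2} | out {0,1,2} | prev {1} | push {1}
  [4] u=3 | in {} | out {2} | ==
  [5] u=1 | in {0,1,2} | out {0,1,2} | prev {0,1} | push {}

Converged values:
  [0] {2}
  [1] {0,1,2}
  [2] {0,1,2}
  [3] {2}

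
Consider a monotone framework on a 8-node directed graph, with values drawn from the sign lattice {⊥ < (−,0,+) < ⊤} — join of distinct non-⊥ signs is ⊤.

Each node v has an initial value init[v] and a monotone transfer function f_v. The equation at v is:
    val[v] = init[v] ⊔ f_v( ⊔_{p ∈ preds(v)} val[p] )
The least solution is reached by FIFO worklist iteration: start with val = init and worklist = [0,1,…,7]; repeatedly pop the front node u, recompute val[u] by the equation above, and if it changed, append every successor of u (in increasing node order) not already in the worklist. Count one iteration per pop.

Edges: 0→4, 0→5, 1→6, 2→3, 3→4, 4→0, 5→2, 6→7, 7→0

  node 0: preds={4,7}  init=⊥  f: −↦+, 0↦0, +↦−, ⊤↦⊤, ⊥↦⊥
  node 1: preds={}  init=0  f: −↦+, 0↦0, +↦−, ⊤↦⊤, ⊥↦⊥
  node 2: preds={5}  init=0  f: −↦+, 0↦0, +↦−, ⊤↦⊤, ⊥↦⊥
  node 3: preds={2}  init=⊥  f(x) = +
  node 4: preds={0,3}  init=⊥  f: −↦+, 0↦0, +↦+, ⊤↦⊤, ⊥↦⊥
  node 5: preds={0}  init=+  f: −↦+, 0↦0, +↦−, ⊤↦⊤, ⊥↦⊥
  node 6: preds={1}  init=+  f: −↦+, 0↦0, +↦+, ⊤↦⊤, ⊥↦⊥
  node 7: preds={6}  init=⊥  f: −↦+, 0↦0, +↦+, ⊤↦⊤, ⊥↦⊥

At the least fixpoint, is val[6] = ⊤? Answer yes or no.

yes

Iteration log — 13 steps:
  step 1. node 0  ⊔preds=⊥  new=⊥  stable
  step 2. node 1  ⊔preds=⊥  new=0  stable
  step 3. node 2  ⊔preds=+  new=⊤  old=0  +wl: 
  step 4. node 3  ⊔preds=⊤  new=+  old=⊥  +wl: 
  step 5. node 4  ⊔preds=+  new=+  old=⊥  +wl: 0
  step 6. node 5  ⊔preds=⊥  new=+  stable
  step 7. node 6  ⊔preds=0  new=⊤  old=+  +wl: 
  step 8. node 7  ⊔preds=⊤  new=⊤  old=⊥  +wl: 
  step 9. node 0  ⊔preds=⊤  new=⊤  old=⊥  +wl: 4,5
  step 10. node 4  ⊔preds=⊤  new=⊤  old=+  +wl: 0
  step 11. node 5  ⊔preds=⊤  new=⊤  old=+  +wl: 2
  step 12. node 0  ⊔preds=⊤  new=⊤  stable
  step 13. node 2  ⊔preds=⊤  new=⊤  stable

Least fixpoint reached:
  node 0: ⊤
  node 1: 0
  node 2: ⊤
  node 3: +
  node 4: ⊤
  node 5: ⊤
  node 6: ⊤
  node 7: ⊤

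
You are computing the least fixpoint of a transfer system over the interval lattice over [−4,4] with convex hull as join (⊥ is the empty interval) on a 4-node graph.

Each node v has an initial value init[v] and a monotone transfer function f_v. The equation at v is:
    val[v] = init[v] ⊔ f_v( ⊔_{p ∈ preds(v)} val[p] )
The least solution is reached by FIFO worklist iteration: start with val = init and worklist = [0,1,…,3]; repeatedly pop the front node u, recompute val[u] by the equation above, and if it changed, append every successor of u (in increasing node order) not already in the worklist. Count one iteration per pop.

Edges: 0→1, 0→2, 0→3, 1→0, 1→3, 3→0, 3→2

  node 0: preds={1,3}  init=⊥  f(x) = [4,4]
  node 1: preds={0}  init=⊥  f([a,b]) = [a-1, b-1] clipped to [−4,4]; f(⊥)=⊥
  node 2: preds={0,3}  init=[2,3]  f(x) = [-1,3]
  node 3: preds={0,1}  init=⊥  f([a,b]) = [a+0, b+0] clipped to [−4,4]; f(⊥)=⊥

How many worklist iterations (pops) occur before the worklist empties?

Iteration log — 6 steps:
  step 1. node 0  ⊔preds=⊥  new=[4,4]  old=⊥  +wl: 
  step 2. node 1  ⊔preds=[4,4]  new=[3,3]  old=⊥  +wl: 0
  step 3. node 2  ⊔preds=[4,4]  new=[-1,3]  old=[2,3]  +wl: 
  step 4. node 3  ⊔preds=[3,4]  new=[3,4]  old=⊥  +wl: 2
  step 5. node 0  ⊔preds=[3,4]  new=[4,4]  stable
  step 6. node 2  ⊔preds=[3,4]  new=[-1,3]  stable

Least fixpoint reached:
  node 0: [4,4]
  node 1: [3,3]
  node 2: [-1,3]
  node 3: [3,4]

6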